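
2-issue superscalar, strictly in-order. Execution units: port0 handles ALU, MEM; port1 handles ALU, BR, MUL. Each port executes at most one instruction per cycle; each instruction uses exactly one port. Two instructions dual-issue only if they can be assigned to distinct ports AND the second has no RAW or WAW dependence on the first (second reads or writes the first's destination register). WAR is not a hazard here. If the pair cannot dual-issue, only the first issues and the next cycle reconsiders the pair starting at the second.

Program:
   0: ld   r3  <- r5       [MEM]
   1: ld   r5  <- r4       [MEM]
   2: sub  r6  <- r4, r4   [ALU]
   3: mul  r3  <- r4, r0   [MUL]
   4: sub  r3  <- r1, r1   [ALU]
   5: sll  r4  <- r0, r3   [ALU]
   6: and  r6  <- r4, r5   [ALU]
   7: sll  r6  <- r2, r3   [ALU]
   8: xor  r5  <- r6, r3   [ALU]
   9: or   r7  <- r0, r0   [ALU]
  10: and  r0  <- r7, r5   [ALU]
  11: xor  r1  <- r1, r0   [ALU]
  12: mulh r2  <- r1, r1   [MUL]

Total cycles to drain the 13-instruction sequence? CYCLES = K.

c0: i0 ld  no-port MEM/MEM
c1: i1,i2 ld;sub  dual
c2: i3 mul  WAW r3
c3: i4 sub  RAW r3
c4: i5 sll  RAW r4
c5: i6 and  WAW r6
c6: i7 sll  RAW r6
c7: i8,i9 xor;or  dual
c8: i10 and  RAW r0
c9: i11 xor  RAW r1
c10: i12 mulh  tail

CYCLES = 11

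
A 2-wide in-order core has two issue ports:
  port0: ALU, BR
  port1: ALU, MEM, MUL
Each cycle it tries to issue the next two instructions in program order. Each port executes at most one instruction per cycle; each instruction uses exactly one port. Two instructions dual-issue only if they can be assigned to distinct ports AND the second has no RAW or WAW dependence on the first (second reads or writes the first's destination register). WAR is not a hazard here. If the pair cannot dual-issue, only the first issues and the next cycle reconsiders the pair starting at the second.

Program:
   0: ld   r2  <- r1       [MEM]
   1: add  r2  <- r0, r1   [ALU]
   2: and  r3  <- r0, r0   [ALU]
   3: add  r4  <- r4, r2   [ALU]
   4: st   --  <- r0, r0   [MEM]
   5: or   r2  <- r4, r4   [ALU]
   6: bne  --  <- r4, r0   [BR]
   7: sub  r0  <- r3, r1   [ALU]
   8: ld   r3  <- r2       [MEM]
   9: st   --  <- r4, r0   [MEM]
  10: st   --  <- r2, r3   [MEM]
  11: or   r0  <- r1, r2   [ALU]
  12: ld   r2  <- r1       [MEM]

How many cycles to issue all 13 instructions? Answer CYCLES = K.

CYCLES = 8

  cy0 -> i0 (ld.MEM) WAW r2
  cy1 -> i1/i2 (add.ALU/and.ALU) 2-wide
  cy2 -> i3/i4 (add.ALU/st.MEM) 2-wide
  cy3 -> i5/i6 (or.ALU/bne.BR) 2-wide
  cy4 -> i7/i8 (sub.ALU/ld.MEM) 2-wide
  cy5 -> i9 (st.MEM) no-port MEM/MEM
  cy6 -> i10/i11 (st.MEM/or.ALU) 2-wide
  cy7 -> i12 (ld.MEM) tail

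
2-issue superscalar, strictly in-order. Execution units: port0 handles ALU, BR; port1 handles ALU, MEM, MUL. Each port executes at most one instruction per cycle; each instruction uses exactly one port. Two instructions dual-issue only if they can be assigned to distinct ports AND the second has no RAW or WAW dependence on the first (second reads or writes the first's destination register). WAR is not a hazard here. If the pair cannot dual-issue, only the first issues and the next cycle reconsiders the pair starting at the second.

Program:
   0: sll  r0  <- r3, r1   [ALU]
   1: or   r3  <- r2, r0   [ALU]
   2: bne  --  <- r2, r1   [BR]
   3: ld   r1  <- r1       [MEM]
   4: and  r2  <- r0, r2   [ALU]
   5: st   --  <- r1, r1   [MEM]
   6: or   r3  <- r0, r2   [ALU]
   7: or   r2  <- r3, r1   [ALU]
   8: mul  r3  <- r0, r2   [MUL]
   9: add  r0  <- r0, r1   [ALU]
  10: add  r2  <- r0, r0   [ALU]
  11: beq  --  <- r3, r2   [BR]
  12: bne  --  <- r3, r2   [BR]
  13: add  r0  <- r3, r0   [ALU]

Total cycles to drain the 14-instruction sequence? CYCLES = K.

CYCLES = 9

#0 head=0: sll.ALU i0 RAW r0
#1 head=1: or.ALU+bne.BR i1&i2 dual
#2 head=3: ld.MEM+and.ALU i3&i4 dual
#3 head=5: st.MEM+or.ALU i5&i6 dual
#4 head=7: or.ALU i7 RAW r2
#5 head=8: mul.MUL+add.ALU i8&i9 dual
#6 head=10: add.ALU i10 RAW r2
#7 head=11: beq.BR i11 no-port BR/BR
#8 head=12: bne.BR+add.ALU i12&i13 dual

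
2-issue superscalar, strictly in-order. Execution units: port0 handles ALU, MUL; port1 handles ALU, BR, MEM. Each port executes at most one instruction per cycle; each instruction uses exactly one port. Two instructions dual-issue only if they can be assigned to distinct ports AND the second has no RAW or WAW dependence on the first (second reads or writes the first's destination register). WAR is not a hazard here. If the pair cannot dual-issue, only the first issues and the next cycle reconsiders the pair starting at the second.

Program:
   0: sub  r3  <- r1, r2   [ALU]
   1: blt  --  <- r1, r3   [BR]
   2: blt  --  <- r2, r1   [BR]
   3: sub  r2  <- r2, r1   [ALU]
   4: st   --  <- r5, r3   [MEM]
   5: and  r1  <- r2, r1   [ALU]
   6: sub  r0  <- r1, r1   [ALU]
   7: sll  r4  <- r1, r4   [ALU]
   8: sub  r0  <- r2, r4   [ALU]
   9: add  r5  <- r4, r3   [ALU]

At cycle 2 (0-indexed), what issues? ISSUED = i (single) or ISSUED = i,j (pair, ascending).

0. sub.ALU @i0  | RAW r3
1. blt.BR @i1  | no-port BR/BR
2. blt.BR/sub.ALU @i2,i3  | 2-wide
3. st.MEM/and.ALU @i4,i5  | 2-wide
4. sub.ALU/sll.ALU @i6,i7  | 2-wide
5. sub.ALU/add.ALU @i8,i9  | 2-wide

ISSUED = 2,3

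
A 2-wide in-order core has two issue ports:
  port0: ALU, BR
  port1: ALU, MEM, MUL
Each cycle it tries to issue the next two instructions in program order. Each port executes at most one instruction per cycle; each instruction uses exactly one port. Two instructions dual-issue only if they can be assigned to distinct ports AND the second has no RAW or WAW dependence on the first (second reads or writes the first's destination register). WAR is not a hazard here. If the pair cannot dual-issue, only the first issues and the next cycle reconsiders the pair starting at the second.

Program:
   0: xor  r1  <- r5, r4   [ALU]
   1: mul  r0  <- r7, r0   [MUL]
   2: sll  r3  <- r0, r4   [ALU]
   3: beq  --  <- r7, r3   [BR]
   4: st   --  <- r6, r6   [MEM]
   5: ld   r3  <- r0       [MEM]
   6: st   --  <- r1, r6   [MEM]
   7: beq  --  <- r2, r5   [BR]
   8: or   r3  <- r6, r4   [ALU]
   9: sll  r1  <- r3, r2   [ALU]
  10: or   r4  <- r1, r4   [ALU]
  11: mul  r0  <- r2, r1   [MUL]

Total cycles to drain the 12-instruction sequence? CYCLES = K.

CYCLES = 8

[0] i0+i1  xor.ALU/mul.MUL  -- 2-wide
[1] i2  sll.ALU  -- RAW r3
[2] i3+i4  beq.BR/st.MEM  -- 2-wide
[3] i5  ld.MEM  -- no-port MEM/MEM
[4] i6+i7  st.MEM/beq.BR  -- 2-wide
[5] i8  or.ALU  -- RAW r3
[6] i9  sll.ALU  -- RAW r1
[7] i10+i11  or.ALU/mul.MUL  -- 2-wide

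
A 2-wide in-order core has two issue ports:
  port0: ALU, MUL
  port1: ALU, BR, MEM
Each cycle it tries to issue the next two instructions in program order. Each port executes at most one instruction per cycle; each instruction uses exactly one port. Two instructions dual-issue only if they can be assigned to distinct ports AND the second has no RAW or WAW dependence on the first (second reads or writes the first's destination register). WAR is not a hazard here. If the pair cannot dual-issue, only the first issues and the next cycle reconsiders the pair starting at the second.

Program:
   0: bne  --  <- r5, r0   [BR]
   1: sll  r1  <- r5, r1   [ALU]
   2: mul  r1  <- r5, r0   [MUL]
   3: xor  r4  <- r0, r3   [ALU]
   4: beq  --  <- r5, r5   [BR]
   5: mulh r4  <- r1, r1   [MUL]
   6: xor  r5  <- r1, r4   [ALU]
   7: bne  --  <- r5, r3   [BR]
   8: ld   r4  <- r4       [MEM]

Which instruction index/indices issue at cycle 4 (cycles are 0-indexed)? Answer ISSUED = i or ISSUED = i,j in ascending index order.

  cy0 -> i0&i1 (bne+sll) 2-wide
  cy1 -> i2&i3 (mul+xor) 2-wide
  cy2 -> i4&i5 (beq+mulh) 2-wide
  cy3 -> i6 (xor) RAW r5
  cy4 -> i7 (bne) no-port BR/MEM
  cy5 -> i8 (ld) tail

ISSUED = 7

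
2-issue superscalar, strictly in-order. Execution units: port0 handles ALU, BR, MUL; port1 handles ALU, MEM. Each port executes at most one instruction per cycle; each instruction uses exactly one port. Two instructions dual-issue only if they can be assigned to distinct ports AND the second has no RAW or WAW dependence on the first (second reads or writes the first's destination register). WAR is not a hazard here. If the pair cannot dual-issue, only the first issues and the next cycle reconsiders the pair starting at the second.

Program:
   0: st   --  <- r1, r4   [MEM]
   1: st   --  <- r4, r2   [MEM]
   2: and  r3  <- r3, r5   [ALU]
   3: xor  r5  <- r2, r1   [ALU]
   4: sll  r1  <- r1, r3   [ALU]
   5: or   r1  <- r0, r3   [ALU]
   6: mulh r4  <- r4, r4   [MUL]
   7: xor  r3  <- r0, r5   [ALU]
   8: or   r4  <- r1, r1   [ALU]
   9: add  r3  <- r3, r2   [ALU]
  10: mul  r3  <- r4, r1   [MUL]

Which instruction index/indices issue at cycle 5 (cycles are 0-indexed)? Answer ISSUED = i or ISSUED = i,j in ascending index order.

[0] i0  st.MEM  -- no-port MEM/MEM
[1] i1+i2  st.MEM;and.ALU  -- 2-wide
[2] i3+i4  xor.ALU;sll.ALU  -- 2-wide
[3] i5+i6  or.ALU;mulh.MUL  -- 2-wide
[4] i7+i8  xor.ALU;or.ALU  -- 2-wide
[5] i9  add.ALU  -- WAW r3
[6] i10  mul.MUL  -- tail

ISSUED = 9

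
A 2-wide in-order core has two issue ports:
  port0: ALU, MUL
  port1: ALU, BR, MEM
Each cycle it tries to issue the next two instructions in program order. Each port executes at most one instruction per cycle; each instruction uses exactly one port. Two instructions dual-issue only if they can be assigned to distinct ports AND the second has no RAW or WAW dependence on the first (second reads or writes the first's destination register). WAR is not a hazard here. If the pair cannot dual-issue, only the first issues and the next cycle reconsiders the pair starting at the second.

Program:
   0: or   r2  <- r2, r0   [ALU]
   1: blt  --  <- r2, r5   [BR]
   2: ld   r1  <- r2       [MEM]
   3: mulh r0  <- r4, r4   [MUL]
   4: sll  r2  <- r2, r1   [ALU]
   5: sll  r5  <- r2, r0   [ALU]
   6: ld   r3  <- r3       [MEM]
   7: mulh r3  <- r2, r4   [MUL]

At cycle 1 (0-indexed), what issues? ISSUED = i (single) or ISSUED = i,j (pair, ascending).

[0] i0  or.ALU  -- RAW r2
[1] i1  blt.BR  -- no-port BR/MEM
[2] i2+i3  ld.MEM;mulh.MUL  -- pair
[3] i4  sll.ALU  -- RAW r2
[4] i5+i6  sll.ALU;ld.MEM  -- pair
[5] i7  mulh.MUL  -- tail

ISSUED = 1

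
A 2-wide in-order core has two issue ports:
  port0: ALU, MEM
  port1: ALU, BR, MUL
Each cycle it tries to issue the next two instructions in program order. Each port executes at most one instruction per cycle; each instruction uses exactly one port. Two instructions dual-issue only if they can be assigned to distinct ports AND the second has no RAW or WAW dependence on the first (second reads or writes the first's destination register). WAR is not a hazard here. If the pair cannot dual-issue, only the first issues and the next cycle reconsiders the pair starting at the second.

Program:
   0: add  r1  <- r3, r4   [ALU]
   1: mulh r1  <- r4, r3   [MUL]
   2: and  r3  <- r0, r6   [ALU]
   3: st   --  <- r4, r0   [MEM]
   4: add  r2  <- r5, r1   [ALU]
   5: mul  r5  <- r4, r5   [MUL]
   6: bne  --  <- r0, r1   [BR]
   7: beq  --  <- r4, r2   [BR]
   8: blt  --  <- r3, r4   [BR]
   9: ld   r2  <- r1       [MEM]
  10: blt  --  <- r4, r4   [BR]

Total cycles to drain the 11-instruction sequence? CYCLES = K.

t=0 i0:add ; WAW r1
t=1 i1/i2:mulh/and ; dual
t=2 i3/i4:st/add ; dual
t=3 i5:mul ; no-port MUL/BR
t=4 i6:bne ; no-port BR/BR
t=5 i7:beq ; no-port BR/BR
t=6 i8/i9:blt/ld ; dual
t=7 i10:blt ; tail

CYCLES = 8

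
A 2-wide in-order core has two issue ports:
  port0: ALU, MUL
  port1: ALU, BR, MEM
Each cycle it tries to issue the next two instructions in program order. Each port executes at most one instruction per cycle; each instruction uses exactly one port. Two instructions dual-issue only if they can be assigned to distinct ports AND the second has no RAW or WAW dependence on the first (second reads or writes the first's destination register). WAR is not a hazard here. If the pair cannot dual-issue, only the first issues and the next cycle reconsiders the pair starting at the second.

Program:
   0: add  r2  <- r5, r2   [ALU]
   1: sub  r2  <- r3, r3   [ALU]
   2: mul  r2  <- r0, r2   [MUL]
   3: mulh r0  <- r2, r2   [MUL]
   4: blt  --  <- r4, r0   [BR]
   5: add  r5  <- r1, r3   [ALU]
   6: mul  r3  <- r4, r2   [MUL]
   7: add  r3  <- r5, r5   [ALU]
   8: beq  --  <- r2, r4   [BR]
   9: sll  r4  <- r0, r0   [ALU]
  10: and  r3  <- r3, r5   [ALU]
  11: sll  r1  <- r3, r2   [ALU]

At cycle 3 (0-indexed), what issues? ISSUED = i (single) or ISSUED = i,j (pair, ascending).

t=0 i0:add.ALU ; WAW r2
t=1 i1:sub.ALU ; RAW+WAW r2
t=2 i2:mul.MUL ; no-port MUL/MUL
t=3 i3:mulh.MUL ; RAW r0
t=4 i4,i5:blt.BR+add.ALU ; 2-wide
t=5 i6:mul.MUL ; WAW r3
t=6 i7,i8:add.ALU+beq.BR ; 2-wide
t=7 i9,i10:sll.ALU+and.ALU ; 2-wide
t=8 i11:sll.ALU ; tail

ISSUED = 3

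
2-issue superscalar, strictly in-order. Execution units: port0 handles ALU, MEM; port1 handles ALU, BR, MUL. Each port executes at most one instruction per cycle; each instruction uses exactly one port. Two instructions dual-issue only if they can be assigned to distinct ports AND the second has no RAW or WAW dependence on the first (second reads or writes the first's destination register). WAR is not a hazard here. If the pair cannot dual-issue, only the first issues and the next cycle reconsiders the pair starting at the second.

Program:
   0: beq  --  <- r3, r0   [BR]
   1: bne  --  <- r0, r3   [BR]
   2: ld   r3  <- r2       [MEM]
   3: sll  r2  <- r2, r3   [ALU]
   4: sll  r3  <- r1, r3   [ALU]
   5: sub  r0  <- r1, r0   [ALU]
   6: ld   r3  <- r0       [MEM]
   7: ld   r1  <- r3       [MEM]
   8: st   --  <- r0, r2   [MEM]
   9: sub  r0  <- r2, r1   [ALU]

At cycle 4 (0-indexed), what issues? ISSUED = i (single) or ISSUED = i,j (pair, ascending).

c0: i0 beq.BR  no-port BR/BR
c1: i1+i2 bne.BR/ld.MEM  dual
c2: i3+i4 sll.ALU/sll.ALU  dual
c3: i5 sub.ALU  RAW r0
c4: i6 ld.MEM  no-port MEM/MEM
c5: i7 ld.MEM  no-port MEM/MEM
c6: i8+i9 st.MEM/sub.ALU  dual

ISSUED = 6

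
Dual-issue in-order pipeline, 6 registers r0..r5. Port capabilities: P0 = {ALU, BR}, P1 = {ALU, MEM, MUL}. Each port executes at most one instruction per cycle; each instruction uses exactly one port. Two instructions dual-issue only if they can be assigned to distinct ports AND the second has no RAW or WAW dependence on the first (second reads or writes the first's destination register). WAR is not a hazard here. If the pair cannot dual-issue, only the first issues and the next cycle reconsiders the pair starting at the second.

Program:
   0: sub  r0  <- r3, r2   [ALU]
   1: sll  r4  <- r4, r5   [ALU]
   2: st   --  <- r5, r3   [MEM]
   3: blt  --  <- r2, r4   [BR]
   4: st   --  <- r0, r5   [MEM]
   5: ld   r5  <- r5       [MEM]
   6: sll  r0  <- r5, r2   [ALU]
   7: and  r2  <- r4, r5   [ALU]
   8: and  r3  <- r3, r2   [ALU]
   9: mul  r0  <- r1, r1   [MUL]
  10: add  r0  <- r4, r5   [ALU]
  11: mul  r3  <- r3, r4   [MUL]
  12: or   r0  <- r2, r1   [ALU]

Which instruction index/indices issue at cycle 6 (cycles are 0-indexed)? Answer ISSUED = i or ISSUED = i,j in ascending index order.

ISSUED = 10,11

0. sub.ALU sll.ALU @i0+i1  | dual
1. st.MEM blt.BR @i2+i3  | dual
2. st.MEM @i4  | no-port MEM/MEM
3. ld.MEM @i5  | RAW r5
4. sll.ALU and.ALU @i6+i7  | dual
5. and.ALU mul.MUL @i8+i9  | dual
6. add.ALU mul.MUL @i10+i11  | dual
7. or.ALU @i12  | tail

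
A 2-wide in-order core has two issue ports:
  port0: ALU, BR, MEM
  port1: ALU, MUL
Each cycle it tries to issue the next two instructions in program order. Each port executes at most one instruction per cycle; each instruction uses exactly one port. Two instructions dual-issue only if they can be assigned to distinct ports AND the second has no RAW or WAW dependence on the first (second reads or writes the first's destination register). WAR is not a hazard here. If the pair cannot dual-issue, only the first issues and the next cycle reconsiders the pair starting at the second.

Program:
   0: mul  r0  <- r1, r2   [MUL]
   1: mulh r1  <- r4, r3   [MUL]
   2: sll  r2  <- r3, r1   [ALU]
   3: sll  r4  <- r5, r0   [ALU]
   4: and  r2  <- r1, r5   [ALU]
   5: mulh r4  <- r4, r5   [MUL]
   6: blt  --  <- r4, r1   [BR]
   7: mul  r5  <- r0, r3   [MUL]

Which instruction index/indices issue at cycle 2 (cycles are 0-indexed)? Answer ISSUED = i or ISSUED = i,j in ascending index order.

  cy0 -> i0 (mul.MUL) no-port MUL/MUL
  cy1 -> i1 (mulh.MUL) RAW r1
  cy2 -> i2&i3 (sll.ALU+sll.ALU) 2-wide
  cy3 -> i4&i5 (and.ALU+mulh.MUL) 2-wide
  cy4 -> i6&i7 (blt.BR+mul.MUL) 2-wide

ISSUED = 2,3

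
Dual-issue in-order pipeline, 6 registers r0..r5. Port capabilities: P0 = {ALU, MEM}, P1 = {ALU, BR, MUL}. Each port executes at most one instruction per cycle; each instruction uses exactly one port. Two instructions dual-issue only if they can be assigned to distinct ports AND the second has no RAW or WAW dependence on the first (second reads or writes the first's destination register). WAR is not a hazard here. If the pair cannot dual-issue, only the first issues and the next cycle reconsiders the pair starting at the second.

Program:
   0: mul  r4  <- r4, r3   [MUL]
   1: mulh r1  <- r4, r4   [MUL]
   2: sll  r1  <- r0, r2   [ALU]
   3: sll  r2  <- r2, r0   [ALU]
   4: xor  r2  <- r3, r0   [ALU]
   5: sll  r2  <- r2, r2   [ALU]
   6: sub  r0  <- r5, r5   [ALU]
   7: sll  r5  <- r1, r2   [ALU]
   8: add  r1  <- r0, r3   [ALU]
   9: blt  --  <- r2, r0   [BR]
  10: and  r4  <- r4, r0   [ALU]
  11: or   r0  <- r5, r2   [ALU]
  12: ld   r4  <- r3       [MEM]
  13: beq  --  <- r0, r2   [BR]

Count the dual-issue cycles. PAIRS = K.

PAIRS = 5

0. mul @i0  | no-port MUL/MUL
1. mulh @i1  | WAW r1
2. sll/sll @i2,i3  | pair
3. xor @i4  | RAW+WAW r2
4. sll/sub @i5,i6  | pair
5. sll/add @i7,i8  | pair
6. blt/and @i9,i10  | pair
7. or/ld @i11,i12  | pair
8. beq @i13  | tail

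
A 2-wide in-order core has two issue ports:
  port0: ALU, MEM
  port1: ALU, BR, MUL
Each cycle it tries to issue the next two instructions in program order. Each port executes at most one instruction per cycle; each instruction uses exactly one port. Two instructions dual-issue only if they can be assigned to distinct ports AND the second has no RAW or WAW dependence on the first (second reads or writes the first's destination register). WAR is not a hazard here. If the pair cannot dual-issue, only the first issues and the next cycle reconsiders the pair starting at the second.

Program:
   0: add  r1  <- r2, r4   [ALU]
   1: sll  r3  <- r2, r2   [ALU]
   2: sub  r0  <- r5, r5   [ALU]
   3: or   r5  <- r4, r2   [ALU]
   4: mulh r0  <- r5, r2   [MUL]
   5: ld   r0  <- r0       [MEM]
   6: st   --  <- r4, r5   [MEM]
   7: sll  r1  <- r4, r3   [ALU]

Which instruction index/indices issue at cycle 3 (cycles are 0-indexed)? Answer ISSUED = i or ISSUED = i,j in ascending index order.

ISSUED = 5

[0] i0/i1  add;sll  -- pair
[1] i2/i3  sub;or  -- pair
[2] i4  mulh  -- RAW+WAW r0
[3] i5  ld  -- no-port MEM/MEM
[4] i6/i7  st;sll  -- pair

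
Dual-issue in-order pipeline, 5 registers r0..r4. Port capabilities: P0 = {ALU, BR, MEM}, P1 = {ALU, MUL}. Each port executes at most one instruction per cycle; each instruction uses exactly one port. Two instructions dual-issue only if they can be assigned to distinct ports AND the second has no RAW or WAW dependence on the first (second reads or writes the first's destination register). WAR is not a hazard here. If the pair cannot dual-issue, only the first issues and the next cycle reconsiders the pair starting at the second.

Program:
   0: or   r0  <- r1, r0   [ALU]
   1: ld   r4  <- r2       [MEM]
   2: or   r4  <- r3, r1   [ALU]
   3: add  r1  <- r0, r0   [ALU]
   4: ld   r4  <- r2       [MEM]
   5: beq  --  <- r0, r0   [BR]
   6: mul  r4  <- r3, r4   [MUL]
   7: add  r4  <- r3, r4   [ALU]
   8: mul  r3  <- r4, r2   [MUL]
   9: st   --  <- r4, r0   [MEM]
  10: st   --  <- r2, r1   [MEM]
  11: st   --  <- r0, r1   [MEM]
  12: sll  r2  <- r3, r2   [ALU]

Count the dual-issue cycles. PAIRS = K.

#0 head=0: or.ALU ld.MEM i0+i1 dual
#1 head=2: or.ALU add.ALU i2+i3 dual
#2 head=4: ld.MEM i4 no-port MEM/BR
#3 head=5: beq.BR mul.MUL i5+i6 dual
#4 head=7: add.ALU i7 RAW r4
#5 head=8: mul.MUL st.MEM i8+i9 dual
#6 head=10: st.MEM i10 no-port MEM/MEM
#7 head=11: st.MEM sll.ALU i11+i12 dual

PAIRS = 5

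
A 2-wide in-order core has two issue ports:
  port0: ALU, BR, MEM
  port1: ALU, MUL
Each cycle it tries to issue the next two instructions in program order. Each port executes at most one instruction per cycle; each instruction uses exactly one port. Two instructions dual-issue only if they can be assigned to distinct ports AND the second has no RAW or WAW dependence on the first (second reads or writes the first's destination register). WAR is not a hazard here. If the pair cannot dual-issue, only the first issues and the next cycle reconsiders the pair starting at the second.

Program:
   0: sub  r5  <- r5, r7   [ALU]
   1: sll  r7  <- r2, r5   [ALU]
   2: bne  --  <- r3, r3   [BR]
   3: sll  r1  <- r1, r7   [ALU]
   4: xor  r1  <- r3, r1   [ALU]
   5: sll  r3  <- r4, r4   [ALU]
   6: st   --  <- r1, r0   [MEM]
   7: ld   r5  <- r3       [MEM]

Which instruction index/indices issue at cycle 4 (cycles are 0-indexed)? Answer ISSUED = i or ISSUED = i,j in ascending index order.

ISSUED = 6

0. sub @i0  | RAW r5
1. sll+bne @i1+i2  | dual
2. sll @i3  | RAW+WAW r1
3. xor+sll @i4+i5  | dual
4. st @i6  | no-port MEM/MEM
5. ld @i7  | tail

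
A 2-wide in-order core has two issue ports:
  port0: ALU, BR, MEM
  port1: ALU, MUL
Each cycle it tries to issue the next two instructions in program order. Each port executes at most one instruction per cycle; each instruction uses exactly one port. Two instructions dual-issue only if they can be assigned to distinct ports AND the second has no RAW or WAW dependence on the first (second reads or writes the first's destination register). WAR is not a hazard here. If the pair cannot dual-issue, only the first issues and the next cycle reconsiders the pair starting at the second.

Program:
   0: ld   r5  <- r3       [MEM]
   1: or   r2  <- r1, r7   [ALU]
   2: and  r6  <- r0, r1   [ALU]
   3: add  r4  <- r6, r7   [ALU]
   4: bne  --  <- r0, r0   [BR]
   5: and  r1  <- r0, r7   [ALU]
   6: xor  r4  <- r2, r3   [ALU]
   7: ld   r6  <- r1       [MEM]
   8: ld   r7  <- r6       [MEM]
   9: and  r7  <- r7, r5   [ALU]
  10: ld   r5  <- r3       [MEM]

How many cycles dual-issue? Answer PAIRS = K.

[0] i0/i1  ld+or  -- 2-wide
[1] i2  and  -- RAW r6
[2] i3/i4  add+bne  -- 2-wide
[3] i5/i6  and+xor  -- 2-wide
[4] i7  ld  -- no-port MEM/MEM
[5] i8  ld  -- RAW+WAW r7
[6] i9/i10  and+ld  -- 2-wide

PAIRS = 4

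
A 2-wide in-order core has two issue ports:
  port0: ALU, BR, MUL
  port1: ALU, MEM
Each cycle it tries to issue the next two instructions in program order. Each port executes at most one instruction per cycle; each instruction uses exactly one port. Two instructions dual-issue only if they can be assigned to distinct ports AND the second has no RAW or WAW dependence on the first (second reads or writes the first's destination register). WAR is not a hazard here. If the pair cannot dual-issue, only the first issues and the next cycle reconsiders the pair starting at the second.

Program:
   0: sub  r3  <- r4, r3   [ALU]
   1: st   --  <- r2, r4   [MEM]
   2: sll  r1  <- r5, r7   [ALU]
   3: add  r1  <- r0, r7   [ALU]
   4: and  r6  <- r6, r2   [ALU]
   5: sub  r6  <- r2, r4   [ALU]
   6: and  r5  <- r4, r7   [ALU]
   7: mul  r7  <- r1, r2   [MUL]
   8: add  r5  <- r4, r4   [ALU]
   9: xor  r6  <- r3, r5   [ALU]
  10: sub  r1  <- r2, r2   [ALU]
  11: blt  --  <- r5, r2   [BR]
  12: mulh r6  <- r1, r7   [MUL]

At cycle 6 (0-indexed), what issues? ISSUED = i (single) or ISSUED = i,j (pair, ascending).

ISSUED = 11

c0: i0,i1 sub st  pair
c1: i2 sll  WAW r1
c2: i3,i4 add and  pair
c3: i5,i6 sub and  pair
c4: i7,i8 mul add  pair
c5: i9,i10 xor sub  pair
c6: i11 blt  no-port BR/MUL
c7: i12 mulh  tail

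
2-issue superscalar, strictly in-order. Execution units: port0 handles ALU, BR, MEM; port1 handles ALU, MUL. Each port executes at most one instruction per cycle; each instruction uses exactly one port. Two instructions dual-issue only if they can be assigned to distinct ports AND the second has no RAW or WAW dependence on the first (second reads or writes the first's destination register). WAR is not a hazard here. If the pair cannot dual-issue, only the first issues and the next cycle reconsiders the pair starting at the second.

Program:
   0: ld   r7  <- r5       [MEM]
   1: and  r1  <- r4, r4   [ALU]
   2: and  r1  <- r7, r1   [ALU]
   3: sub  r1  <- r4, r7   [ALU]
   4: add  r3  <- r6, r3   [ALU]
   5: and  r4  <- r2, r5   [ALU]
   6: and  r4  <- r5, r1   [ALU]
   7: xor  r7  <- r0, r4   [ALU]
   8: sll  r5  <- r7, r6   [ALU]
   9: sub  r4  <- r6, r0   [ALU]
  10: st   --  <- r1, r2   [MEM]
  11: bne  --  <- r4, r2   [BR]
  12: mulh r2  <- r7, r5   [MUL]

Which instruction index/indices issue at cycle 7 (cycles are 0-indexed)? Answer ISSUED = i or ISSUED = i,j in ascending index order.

  cy0 -> i0,i1 (ld.MEM/and.ALU) 2-wide
  cy1 -> i2 (and.ALU) WAW r1
  cy2 -> i3,i4 (sub.ALU/add.ALU) 2-wide
  cy3 -> i5 (and.ALU) WAW r4
  cy4 -> i6 (and.ALU) RAW r4
  cy5 -> i7 (xor.ALU) RAW r7
  cy6 -> i8,i9 (sll.ALU/sub.ALU) 2-wide
  cy7 -> i10 (st.MEM) no-port MEM/BR
  cy8 -> i11,i12 (bne.BR/mulh.MUL) 2-wide

ISSUED = 10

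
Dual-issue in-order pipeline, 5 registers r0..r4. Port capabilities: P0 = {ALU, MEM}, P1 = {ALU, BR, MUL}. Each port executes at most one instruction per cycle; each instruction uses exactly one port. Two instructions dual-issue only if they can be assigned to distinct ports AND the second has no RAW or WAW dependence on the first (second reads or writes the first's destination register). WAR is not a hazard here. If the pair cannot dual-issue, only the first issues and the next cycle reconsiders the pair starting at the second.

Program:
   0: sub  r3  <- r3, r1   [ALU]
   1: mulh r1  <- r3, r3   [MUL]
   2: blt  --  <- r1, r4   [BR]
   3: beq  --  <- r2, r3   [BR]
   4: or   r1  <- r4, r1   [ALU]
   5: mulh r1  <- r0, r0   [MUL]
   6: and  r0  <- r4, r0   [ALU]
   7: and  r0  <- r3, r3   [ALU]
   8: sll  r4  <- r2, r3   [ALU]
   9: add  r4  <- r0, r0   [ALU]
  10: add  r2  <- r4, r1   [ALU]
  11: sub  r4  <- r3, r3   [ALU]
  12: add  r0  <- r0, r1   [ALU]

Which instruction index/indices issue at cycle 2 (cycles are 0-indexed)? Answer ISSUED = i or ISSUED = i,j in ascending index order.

ISSUED = 2

  cy0 -> i0 (sub.ALU) RAW r3
  cy1 -> i1 (mulh.MUL) no-port MUL/BR
  cy2 -> i2 (blt.BR) no-port BR/BR
  cy3 -> i3+i4 (beq.BR;or.ALU) pair
  cy4 -> i5+i6 (mulh.MUL;and.ALU) pair
  cy5 -> i7+i8 (and.ALU;sll.ALU) pair
  cy6 -> i9 (add.ALU) RAW r4
  cy7 -> i10+i11 (add.ALU;sub.ALU) pair
  cy8 -> i12 (add.ALU) tail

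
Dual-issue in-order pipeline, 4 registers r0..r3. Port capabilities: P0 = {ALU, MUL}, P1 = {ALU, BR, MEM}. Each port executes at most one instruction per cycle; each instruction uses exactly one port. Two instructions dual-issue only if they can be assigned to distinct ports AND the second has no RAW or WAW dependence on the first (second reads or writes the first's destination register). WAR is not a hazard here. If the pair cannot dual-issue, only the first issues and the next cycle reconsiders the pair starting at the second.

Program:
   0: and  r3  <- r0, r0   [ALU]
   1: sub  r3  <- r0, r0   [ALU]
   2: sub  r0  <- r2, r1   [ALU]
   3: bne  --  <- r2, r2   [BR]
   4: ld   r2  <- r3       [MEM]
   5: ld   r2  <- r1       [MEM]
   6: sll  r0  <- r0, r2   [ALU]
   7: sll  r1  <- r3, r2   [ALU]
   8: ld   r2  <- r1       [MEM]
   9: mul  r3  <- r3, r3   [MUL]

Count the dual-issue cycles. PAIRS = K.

PAIRS = 3

c0: i0 and.ALU  WAW r3
c1: i1&i2 sub.ALU;sub.ALU  dual
c2: i3 bne.BR  no-port BR/MEM
c3: i4 ld.MEM  no-port MEM/MEM
c4: i5 ld.MEM  RAW r2
c5: i6&i7 sll.ALU;sll.ALU  dual
c6: i8&i9 ld.MEM;mul.MUL  dual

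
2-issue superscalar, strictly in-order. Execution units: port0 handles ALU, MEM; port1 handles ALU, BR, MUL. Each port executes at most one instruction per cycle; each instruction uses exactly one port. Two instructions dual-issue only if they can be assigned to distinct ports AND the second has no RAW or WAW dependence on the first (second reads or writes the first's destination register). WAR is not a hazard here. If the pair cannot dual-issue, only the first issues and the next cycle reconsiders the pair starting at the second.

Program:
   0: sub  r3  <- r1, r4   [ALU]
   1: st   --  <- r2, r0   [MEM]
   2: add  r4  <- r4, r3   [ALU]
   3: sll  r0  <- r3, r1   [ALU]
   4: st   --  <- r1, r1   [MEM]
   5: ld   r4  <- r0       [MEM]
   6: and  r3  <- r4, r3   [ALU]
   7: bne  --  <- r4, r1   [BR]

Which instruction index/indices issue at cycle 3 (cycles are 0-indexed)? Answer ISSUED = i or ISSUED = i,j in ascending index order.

#0 head=0: sub.ALU st.MEM i0+i1 2-wide
#1 head=2: add.ALU sll.ALU i2+i3 2-wide
#2 head=4: st.MEM i4 no-port MEM/MEM
#3 head=5: ld.MEM i5 RAW r4
#4 head=6: and.ALU bne.BR i6+i7 2-wide

ISSUED = 5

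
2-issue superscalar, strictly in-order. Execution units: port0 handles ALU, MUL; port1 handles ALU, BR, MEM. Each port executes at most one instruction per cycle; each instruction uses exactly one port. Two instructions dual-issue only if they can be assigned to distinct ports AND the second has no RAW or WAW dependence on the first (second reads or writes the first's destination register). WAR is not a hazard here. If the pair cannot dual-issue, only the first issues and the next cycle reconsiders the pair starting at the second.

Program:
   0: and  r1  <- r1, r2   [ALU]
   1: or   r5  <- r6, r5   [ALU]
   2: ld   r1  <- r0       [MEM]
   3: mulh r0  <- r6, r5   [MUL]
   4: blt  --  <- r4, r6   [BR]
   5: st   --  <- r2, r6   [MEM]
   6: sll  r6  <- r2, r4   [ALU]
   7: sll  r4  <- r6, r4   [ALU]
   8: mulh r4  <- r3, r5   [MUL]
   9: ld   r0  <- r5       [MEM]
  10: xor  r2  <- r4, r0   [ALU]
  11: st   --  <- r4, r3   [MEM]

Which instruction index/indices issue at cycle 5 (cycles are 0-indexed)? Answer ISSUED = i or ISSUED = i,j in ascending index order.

ISSUED = 8,9

[0] i0/i1  and.ALU or.ALU  -- dual
[1] i2/i3  ld.MEM mulh.MUL  -- dual
[2] i4  blt.BR  -- no-port BR/MEM
[3] i5/i6  st.MEM sll.ALU  -- dual
[4] i7  sll.ALU  -- WAW r4
[5] i8/i9  mulh.MUL ld.MEM  -- dual
[6] i10/i11  xor.ALU st.MEM  -- dual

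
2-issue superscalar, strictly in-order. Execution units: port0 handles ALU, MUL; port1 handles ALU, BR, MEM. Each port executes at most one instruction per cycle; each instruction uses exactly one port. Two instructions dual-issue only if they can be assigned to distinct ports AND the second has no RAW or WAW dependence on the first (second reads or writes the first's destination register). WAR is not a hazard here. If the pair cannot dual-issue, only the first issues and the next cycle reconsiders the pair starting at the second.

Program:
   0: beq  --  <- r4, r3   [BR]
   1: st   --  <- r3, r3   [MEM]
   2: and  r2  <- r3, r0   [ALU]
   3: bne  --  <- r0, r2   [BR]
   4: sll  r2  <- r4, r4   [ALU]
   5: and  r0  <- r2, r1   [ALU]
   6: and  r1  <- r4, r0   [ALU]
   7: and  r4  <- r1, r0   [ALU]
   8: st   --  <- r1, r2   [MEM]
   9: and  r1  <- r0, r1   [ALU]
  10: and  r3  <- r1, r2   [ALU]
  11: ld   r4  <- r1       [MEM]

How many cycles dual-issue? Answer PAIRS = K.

PAIRS = 4

#0 head=0: beq i0 no-port BR/MEM
#1 head=1: st+and i1,i2 2-wide
#2 head=3: bne+sll i3,i4 2-wide
#3 head=5: and i5 RAW r0
#4 head=6: and i6 RAW r1
#5 head=7: and+st i7,i8 2-wide
#6 head=9: and i9 RAW r1
#7 head=10: and+ld i10,i11 2-wide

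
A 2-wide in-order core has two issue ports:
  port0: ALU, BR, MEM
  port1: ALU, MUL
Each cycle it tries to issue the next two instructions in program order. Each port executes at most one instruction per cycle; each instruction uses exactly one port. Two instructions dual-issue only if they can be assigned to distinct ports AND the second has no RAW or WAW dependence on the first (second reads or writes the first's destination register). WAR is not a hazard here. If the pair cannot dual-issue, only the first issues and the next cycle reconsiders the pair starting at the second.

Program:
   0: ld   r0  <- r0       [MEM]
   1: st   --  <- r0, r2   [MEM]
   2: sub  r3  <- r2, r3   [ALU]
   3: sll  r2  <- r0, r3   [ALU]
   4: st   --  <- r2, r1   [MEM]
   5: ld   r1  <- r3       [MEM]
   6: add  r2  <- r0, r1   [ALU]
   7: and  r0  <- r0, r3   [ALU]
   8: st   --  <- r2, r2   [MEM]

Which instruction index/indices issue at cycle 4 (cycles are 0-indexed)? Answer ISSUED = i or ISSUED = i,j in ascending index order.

ISSUED = 5

t=0 i0:ld.MEM ; no-port MEM/MEM
t=1 i1&i2:st.MEM+sub.ALU ; pair
t=2 i3:sll.ALU ; RAW r2
t=3 i4:st.MEM ; no-port MEM/MEM
t=4 i5:ld.MEM ; RAW r1
t=5 i6&i7:add.ALU+and.ALU ; pair
t=6 i8:st.MEM ; tail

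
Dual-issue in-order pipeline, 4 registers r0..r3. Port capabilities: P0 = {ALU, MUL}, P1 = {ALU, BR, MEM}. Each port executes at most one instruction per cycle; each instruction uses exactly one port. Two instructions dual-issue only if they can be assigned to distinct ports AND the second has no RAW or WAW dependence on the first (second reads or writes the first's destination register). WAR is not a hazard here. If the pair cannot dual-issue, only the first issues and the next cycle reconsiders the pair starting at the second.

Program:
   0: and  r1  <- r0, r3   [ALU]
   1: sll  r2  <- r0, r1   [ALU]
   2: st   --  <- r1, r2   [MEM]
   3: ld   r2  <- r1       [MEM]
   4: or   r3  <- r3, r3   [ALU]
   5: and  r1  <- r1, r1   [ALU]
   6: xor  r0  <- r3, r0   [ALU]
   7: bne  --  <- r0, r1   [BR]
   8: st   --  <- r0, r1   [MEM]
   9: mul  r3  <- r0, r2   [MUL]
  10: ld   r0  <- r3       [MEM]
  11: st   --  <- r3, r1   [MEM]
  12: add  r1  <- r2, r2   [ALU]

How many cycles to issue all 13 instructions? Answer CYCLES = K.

CYCLES = 9

  cy0 -> i0 (and) RAW r1
  cy1 -> i1 (sll) RAW r2
  cy2 -> i2 (st) no-port MEM/MEM
  cy3 -> i3+i4 (ld;or) pair
  cy4 -> i5+i6 (and;xor) pair
  cy5 -> i7 (bne) no-port BR/MEM
  cy6 -> i8+i9 (st;mul) pair
  cy7 -> i10 (ld) no-port MEM/MEM
  cy8 -> i11+i12 (st;add) pair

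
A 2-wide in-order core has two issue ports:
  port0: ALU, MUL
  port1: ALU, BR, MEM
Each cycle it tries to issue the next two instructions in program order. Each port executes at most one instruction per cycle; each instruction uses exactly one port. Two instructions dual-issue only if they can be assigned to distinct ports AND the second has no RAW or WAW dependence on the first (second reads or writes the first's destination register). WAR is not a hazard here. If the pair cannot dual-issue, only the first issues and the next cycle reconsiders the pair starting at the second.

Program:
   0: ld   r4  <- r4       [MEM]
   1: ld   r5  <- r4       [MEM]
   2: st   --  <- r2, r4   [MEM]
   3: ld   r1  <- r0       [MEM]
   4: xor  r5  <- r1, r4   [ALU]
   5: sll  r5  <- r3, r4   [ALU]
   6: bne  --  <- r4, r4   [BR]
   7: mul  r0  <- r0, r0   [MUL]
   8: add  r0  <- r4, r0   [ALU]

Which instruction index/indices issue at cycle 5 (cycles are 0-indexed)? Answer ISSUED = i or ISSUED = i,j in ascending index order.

ISSUED = 5,6

  cy0 -> i0 (ld) no-port MEM/MEM
  cy1 -> i1 (ld) no-port MEM/MEM
  cy2 -> i2 (st) no-port MEM/MEM
  cy3 -> i3 (ld) RAW r1
  cy4 -> i4 (xor) WAW r5
  cy5 -> i5+i6 (sll/bne) pair
  cy6 -> i7 (mul) RAW+WAW r0
  cy7 -> i8 (add) tail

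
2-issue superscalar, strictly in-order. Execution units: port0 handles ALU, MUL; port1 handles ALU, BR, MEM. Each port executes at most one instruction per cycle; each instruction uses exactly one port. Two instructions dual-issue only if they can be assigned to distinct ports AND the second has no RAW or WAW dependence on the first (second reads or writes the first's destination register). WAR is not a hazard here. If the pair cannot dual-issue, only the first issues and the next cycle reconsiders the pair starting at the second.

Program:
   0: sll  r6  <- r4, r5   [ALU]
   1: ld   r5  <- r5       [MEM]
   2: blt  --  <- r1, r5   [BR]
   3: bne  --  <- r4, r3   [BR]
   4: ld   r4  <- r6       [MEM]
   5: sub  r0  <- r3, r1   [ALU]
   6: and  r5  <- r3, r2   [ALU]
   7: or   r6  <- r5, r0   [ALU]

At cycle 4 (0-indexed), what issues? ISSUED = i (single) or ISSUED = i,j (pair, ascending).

ISSUED = 6

#0 head=0: sll.ALU ld.MEM i0,i1 2-wide
#1 head=2: blt.BR i2 no-port BR/BR
#2 head=3: bne.BR i3 no-port BR/MEM
#3 head=4: ld.MEM sub.ALU i4,i5 2-wide
#4 head=6: and.ALU i6 RAW r5
#5 head=7: or.ALU i7 tail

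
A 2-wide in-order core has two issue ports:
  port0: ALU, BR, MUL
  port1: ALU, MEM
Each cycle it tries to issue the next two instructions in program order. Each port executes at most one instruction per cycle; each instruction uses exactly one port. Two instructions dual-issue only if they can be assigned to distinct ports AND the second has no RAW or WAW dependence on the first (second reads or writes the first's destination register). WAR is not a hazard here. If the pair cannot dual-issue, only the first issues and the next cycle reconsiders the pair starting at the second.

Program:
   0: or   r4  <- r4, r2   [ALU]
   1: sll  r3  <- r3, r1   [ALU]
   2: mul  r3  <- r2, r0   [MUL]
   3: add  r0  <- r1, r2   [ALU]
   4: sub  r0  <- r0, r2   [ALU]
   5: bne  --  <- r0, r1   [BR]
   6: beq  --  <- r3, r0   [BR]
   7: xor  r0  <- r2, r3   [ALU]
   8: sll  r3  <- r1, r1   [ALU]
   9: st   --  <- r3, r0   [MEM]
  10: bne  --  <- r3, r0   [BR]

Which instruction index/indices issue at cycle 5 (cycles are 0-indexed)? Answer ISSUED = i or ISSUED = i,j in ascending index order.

ISSUED = 8

#0 head=0: or sll i0/i1 pair
#1 head=2: mul add i2/i3 pair
#2 head=4: sub i4 RAW r0
#3 head=5: bne i5 no-port BR/BR
#4 head=6: beq xor i6/i7 pair
#5 head=8: sll i8 RAW r3
#6 head=9: st bne i9/i10 pair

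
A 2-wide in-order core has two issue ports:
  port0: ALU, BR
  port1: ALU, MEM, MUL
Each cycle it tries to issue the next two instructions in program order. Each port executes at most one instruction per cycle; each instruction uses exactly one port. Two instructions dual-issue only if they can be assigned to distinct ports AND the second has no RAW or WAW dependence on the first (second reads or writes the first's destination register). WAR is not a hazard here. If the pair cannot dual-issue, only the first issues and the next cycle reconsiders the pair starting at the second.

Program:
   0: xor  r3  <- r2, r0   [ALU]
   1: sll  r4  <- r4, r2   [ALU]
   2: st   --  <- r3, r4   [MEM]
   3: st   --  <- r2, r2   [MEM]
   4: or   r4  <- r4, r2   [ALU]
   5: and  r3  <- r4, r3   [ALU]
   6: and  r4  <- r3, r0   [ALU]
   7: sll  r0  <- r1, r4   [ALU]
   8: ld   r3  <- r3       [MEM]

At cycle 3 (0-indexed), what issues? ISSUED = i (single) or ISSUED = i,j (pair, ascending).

  cy0 -> i0&i1 (xor.ALU sll.ALU) dual
  cy1 -> i2 (st.MEM) no-port MEM/MEM
  cy2 -> i3&i4 (st.MEM or.ALU) dual
  cy3 -> i5 (and.ALU) RAW r3
  cy4 -> i6 (and.ALU) RAW r4
  cy5 -> i7&i8 (sll.ALU ld.MEM) dual

ISSUED = 5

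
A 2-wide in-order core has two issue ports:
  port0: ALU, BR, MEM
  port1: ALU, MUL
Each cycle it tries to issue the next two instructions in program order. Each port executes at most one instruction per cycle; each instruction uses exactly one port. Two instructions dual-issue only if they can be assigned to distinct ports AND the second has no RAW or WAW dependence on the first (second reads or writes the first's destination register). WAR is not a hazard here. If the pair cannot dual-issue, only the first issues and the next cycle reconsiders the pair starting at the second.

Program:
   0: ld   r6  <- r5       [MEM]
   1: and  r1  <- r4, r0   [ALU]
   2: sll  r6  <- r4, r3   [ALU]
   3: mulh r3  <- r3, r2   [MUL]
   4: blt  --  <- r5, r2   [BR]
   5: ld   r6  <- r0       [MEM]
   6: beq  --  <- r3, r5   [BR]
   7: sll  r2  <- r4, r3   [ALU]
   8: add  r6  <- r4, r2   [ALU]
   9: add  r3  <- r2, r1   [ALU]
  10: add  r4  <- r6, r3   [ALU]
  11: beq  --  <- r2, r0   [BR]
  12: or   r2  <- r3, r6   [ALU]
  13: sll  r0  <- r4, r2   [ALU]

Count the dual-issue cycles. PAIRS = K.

[0] i0&i1  ld.MEM/and.ALU  -- 2-wide
[1] i2&i3  sll.ALU/mulh.MUL  -- 2-wide
[2] i4  blt.BR  -- no-port BR/MEM
[3] i5  ld.MEM  -- no-port MEM/BR
[4] i6&i7  beq.BR/sll.ALU  -- 2-wide
[5] i8&i9  add.ALU/add.ALU  -- 2-wide
[6] i10&i11  add.ALU/beq.BR  -- 2-wide
[7] i12  or.ALU  -- RAW r2
[8] i13  sll.ALU  -- tail

PAIRS = 5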